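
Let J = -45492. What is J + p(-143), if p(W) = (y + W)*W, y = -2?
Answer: -24757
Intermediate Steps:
p(W) = W*(-2 + W) (p(W) = (-2 + W)*W = W*(-2 + W))
J + p(-143) = -45492 - 143*(-2 - 143) = -45492 - 143*(-145) = -45492 + 20735 = -24757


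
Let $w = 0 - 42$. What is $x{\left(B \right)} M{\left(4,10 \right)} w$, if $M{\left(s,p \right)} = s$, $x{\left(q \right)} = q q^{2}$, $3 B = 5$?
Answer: $- \frac{7000}{9} \approx -777.78$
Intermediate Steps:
$B = \frac{5}{3}$ ($B = \frac{1}{3} \cdot 5 = \frac{5}{3} \approx 1.6667$)
$x{\left(q \right)} = q^{3}$
$w = -42$ ($w = 0 - 42 = -42$)
$x{\left(B \right)} M{\left(4,10 \right)} w = \left(\frac{5}{3}\right)^{3} \cdot 4 \left(-42\right) = \frac{125}{27} \cdot 4 \left(-42\right) = \frac{500}{27} \left(-42\right) = - \frac{7000}{9}$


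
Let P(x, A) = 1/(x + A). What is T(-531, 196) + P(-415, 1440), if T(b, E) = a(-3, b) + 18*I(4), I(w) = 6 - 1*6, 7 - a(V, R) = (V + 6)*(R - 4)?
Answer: 1652301/1025 ≈ 1612.0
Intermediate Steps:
a(V, R) = 7 - (-4 + R)*(6 + V) (a(V, R) = 7 - (V + 6)*(R - 4) = 7 - (6 + V)*(-4 + R) = 7 - (-4 + R)*(6 + V))
P(x, A) = 1/(A + x)
I(w) = 0 (I(w) = 6 - 6 = 0)
T(b, E) = 19 - 3*b (T(b, E) = (31 - 6*b + 4*(-3) - 1*b*(-3)) + 18*0 = (31 - 6*b - 12 + 3*b) + 0 = (19 - 3*b) + 0 = 19 - 3*b)
T(-531, 196) + P(-415, 1440) = (19 - 3*(-531)) + 1/(1440 - 415) = (19 + 1593) + 1/1025 = 1612 + 1/1025 = 1652301/1025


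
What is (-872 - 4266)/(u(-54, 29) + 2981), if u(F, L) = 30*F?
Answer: -5138/1361 ≈ -3.7752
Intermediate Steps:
(-872 - 4266)/(u(-54, 29) + 2981) = (-872 - 4266)/(30*(-54) + 2981) = -5138/(-1620 + 2981) = -5138/1361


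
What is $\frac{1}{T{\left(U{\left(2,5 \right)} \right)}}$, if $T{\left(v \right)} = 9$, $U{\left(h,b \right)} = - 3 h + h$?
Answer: $\frac{1}{9} \approx 0.11111$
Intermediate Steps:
$U{\left(h,b \right)} = - 2 h$
$\frac{1}{T{\left(U{\left(2,5 \right)} \right)}} = \frac{1}{9}$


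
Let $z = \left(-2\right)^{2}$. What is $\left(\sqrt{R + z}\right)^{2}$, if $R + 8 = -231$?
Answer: $-235$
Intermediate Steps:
$R = -239$ ($R = -8 - 231 = -239$)
$z = 4$
$\left(\sqrt{R + z}\right)^{2} = \left(\sqrt{-239 + 4}\right)^{2} = \left(\sqrt{-235}\right)^{2} = \left(i \sqrt{235}\right)^{2} = -235$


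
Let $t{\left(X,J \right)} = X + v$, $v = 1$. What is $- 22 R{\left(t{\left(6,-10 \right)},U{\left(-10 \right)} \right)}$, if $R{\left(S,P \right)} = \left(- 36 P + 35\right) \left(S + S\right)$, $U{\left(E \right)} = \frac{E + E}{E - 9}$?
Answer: $\frac{16940}{19} \approx 891.58$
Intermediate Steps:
$t{\left(X,J \right)} = 1 + X$ ($t{\left(X,J \right)} = X + 1 = 1 + X$)
$U{\left(E \right)} = \frac{2 E}{-9 + E}$
$R{\left(S,P \right)} = 2 S \left(35 - 36 P\right)$ ($R{\left(S,P \right)} = \left(35 - 36 P\right) 2 S = 2 S \left(35 - 36 P\right)$)
$- 22 R{\left(t{\left(6,-10 \right)},U{\left(-10 \right)} \right)} = - 22 \cdot 2 \left(1 + 6\right) \left(35 - 36 \cdot 2 \left(-10\right) \frac{1}{-9 - 10}\right) = - 22 \cdot 2 \cdot 7 \left(35 - 36 \cdot 2 \left(-10\right) \frac{1}{-19}\right) = - 22 \cdot 2 \cdot 7 \left(35 - 36 \cdot 2 \left(-10\right) \left(- \frac{1}{19}\right)\right) = - 22 \cdot 2 \cdot 7 \left(35 - \frac{720}{19}\right) = - 22 \cdot 2 \cdot 7 \left(- \frac{55}{19}\right) = \left(-22\right) \left(- \frac{770}{19}\right) = \frac{16940}{19}$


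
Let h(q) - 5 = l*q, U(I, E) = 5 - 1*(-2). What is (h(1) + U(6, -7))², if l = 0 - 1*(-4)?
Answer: 256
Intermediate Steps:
U(I, E) = 7 (U(I, E) = 5 + 2 = 7)
l = 4 (l = 0 + 4 = 4)
h(q) = 5 + 4*q
(h(1) + U(6, -7))² = ((5 + 4*1) + 7)² = ((5 + 4) + 7)² = (9 + 7)² = 16² = 256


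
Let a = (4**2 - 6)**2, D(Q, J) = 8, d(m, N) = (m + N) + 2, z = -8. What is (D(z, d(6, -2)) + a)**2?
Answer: 11664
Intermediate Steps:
d(m, N) = 2 + N + m (d(m, N) = (N + m) + 2 = 2 + N + m)
a = 100 (a = (16 - 6)**2 = 10**2 = 100)
(D(z, d(6, -2)) + a)**2 = (8 + 100)**2 = 108**2 = 11664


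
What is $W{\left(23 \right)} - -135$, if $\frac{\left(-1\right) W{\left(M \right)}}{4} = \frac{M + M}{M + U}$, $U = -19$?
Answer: $89$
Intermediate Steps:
$W{\left(M \right)} = - \frac{8 M}{-19 + M}$ ($W{\left(M \right)} = - 4 \frac{M + M}{M - 19} = - 4 \frac{2 M}{-19 + M} = - \frac{8 M}{-19 + M}$)
$W{\left(23 \right)} - -135 = \left(-8\right) 23 \frac{1}{-19 + 23} - -135 = \left(-8\right) 23 \cdot \frac{1}{4} + 135 = -46 + 135 = 89$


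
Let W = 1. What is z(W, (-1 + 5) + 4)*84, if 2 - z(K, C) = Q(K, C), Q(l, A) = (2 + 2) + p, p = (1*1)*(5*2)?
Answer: -1008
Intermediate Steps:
p = 10 (p = 1*10 = 10)
Q(l, A) = 14 (Q(l, A) = (2 + 2) + 10 = 4 + 10 = 14)
z(K, C) = -12 (z(K, C) = 2 - 1*14 = 2 - 14 = -12)
z(W, (-1 + 5) + 4)*84 = -12*84 = -1008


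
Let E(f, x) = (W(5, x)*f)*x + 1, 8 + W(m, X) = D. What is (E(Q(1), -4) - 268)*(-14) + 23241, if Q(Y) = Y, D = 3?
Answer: 26699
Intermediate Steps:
W(m, X) = -5 (W(m, X) = -8 + 3 = -5)
E(f, x) = 1 - 5*f*x (E(f, x) = (-5*f)*x + 1 = -5*f*x + 1 = 1 - 5*f*x)
(E(Q(1), -4) - 268)*(-14) + 23241 = ((1 - 5*1*(-4)) - 268)*(-14) + 23241 = ((1 + 20) - 268)*(-14) + 23241 = (21 - 268)*(-14) + 23241 = -247*(-14) + 23241 = 3458 + 23241 = 26699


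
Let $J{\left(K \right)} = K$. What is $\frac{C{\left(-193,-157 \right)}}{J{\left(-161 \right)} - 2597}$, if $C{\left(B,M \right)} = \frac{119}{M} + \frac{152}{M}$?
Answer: $\frac{271}{433006} \approx 0.00062586$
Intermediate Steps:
$C{\left(B,M \right)} = \frac{271}{M}$
$\frac{C{\left(-193,-157 \right)}}{J{\left(-161 \right)} - 2597} = \frac{271 \frac{1}{-157}}{-161 - 2597} = \frac{271 \left(- \frac{1}{157}\right)}{-2758} = \left(- \frac{271}{157}\right) \left(- \frac{1}{2758}\right) = \frac{271}{433006}$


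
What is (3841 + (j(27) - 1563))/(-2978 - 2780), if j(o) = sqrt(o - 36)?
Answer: -1139/2879 - 3*I/5758 ≈ -0.39562 - 0.00052101*I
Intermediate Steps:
j(o) = sqrt(-36 + o)
(3841 + (j(27) - 1563))/(-2978 - 2780) = (3841 + (sqrt(-36 + 27) - 1563))/(-2978 - 2780) = (3841 + (sqrt(-9) - 1563))/(-5758) = (3841 + (3*I - 1563))*(-1/5758) = (3841 + (-1563 + 3*I))*(-1/5758) = (2278 + 3*I)*(-1/5758) = -1139/2879 - 3*I/5758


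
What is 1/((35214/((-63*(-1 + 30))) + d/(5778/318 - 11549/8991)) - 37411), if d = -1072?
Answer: -1225039431/45931336104559 ≈ -2.6671e-5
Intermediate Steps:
1/((35214/((-63*(-1 + 30))) + d/(5778/318 - 11549/8991)) - 37411) = 1/((35214/((-63*(-1 + 30))) - 1072/(5778/318 - 11549/8991)) - 37411) = 1/((35214/((-63*29)) - 1072/(5778*(1/318) - 11549*1/8991)) - 37411) = 1/((35214/(-1827) - 1072/(963/53 - 11549/8991)) - 37411) = 1/((35214*(-1/1827) - 1072/8046236/476523) - 37411) = 1/((-11738/609 - 1072*476523/8046236) - 37411) = 1/((-11738/609 - 127708164/2011559) - 37411) = 1/(-101385951418/1225039431 - 37411) = 1/(-45931336104559/1225039431) = -1225039431/45931336104559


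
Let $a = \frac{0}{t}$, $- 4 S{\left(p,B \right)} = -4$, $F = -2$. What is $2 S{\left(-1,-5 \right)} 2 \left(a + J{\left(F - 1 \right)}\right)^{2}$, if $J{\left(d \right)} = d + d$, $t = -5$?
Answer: $144$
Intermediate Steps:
$S{\left(p,B \right)} = 1$ ($S{\left(p,B \right)} = \left(- \frac{1}{4}\right) \left(-4\right) = 1$)
$J{\left(d \right)} = 2 d$
$a = 0$ ($a = \frac{0}{-5} = 0 \left(- \frac{1}{5}\right) = 0$)
$2 S{\left(-1,-5 \right)} 2 \left(a + J{\left(F - 1 \right)}\right)^{2} = 2 \cdot 1 \cdot 2 \left(0 + 2 \left(-2 - 1\right)\right)^{2} = 2 \cdot 2 \left(0 + 2 \left(-2 - 1\right)\right)^{2} = 4 \left(0 + 2 \left(-3\right)\right)^{2} = 4 \left(0 - 6\right)^{2} = 4 \left(-6\right)^{2} = 4 \cdot 36 = 144$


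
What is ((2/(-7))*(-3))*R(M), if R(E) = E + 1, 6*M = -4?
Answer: 2/7 ≈ 0.28571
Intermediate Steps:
M = -⅔ (M = (⅙)*(-4) = -⅔ ≈ -0.66667)
R(E) = 1 + E
((2/(-7))*(-3))*R(M) = ((2/(-7))*(-3))*(1 - ⅔) = ((2*(-⅐))*(-3))*(⅓) = -2/7*(-3)*(⅓) = (6/7)*(⅓) = 2/7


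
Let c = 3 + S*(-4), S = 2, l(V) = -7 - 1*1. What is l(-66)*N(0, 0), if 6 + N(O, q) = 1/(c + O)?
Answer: 248/5 ≈ 49.600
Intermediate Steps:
l(V) = -8 (l(V) = -7 - 1 = -8)
c = -5 (c = 3 + 2*(-4) = 3 - 8 = -5)
N(O, q) = -6 + 1/(-5 + O)
l(-66)*N(0, 0) = -8*(31 - 6*0)/(-5 + 0) = -8*(31 + 0)/(-5) = -(-8)*31/5 = -8*(-31/5) = 248/5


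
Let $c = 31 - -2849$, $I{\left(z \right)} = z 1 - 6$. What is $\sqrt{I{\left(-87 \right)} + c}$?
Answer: $\sqrt{2787} \approx 52.792$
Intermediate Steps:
$I{\left(z \right)} = -6 + z$ ($I{\left(z \right)} = z - 6 = -6 + z$)
$c = 2880$ ($c = 31 + 2849 = 2880$)
$\sqrt{I{\left(-87 \right)} + c} = \sqrt{\left(-6 - 87\right) + 2880} = \sqrt{-93 + 2880} = \sqrt{2787}$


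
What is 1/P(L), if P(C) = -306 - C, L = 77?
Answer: -1/383 ≈ -0.0026110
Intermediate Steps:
1/P(L) = 1/(-306 - 1*77) = 1/(-306 - 77) = 1/(-383) = -1/383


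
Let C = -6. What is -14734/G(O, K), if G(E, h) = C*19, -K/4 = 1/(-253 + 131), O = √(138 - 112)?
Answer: 7367/57 ≈ 129.25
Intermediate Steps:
O = √26 ≈ 5.0990
K = 2/61 (K = -4/(-253 + 131) = -4/(-122) = -4*(-1/122) = 2/61 ≈ 0.032787)
G(E, h) = -114 (G(E, h) = -6*19 = -114)
-14734/G(O, K) = -14734/(-114) = -14734*(-1/114) = 7367/57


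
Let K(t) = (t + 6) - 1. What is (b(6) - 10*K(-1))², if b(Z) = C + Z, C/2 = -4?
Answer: 1764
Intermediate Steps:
C = -8 (C = 2*(-4) = -8)
K(t) = 5 + t (K(t) = (6 + t) - 1 = 5 + t)
b(Z) = -8 + Z
(b(6) - 10*K(-1))² = ((-8 + 6) - 10*(5 - 1))² = (-2 - 10*4)² = (-2 - 40)² = (-42)² = 1764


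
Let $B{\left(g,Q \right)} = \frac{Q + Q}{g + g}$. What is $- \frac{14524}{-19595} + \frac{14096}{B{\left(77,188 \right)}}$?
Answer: $\frac{5317746688}{920965} \approx 5774.1$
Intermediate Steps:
$B{\left(g,Q \right)} = \frac{Q}{g}$ ($B{\left(g,Q \right)} = \frac{2 Q}{2 g} = 2 Q \frac{1}{2 g} = \frac{Q}{g}$)
$- \frac{14524}{-19595} + \frac{14096}{B{\left(77,188 \right)}} = - \frac{14524}{-19595} + \frac{14096}{188 \cdot \frac{1}{77}} = \left(-14524\right) \left(- \frac{1}{19595}\right) + \frac{14096}{188 \cdot \frac{1}{77}} = \frac{14524}{19595} + \frac{14096}{\frac{188}{77}} = \frac{14524}{19595} + 14096 \cdot \frac{77}{188} = \frac{14524}{19595} + \frac{271348}{47} = \frac{5317746688}{920965}$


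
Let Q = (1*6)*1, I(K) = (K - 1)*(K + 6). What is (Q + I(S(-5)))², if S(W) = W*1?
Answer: 0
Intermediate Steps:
S(W) = W
I(K) = (-1 + K)*(6 + K)
Q = 6 (Q = 6*1 = 6)
(Q + I(S(-5)))² = (6 + (-6 + (-5)² + 5*(-5)))² = (6 + (-6 + 25 - 25))² = (6 - 6)² = 0² = 0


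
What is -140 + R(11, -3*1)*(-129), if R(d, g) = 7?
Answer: -1043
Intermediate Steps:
-140 + R(11, -3*1)*(-129) = -140 + 7*(-129) = -140 - 903 = -1043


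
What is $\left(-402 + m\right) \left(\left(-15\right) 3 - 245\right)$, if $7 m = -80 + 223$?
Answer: $\frac{774590}{7} \approx 1.1066 \cdot 10^{5}$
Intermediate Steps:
$m = \frac{143}{7}$ ($m = \frac{-80 + 223}{7} = \frac{1}{7} \cdot 143 = \frac{143}{7} \approx 20.429$)
$\left(-402 + m\right) \left(\left(-15\right) 3 - 245\right) = \left(-402 + \frac{143}{7}\right) \left(\left(-15\right) 3 - 245\right) = - \frac{2671 \left(-45 - 245\right)}{7} = \left(- \frac{2671}{7}\right) \left(-290\right) = \frac{774590}{7}$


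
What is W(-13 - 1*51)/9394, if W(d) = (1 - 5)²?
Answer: 8/4697 ≈ 0.0017032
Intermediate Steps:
W(d) = 16 (W(d) = (-4)² = 16)
W(-13 - 1*51)/9394 = 16/9394 = 16*(1/9394) = 8/4697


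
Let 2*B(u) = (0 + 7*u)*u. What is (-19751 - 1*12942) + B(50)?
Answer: -23943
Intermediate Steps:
B(u) = 7*u**2/2 (B(u) = ((0 + 7*u)*u)/2 = ((7*u)*u)/2 = (7*u**2)/2 = 7*u**2/2)
(-19751 - 1*12942) + B(50) = (-19751 - 1*12942) + (7/2)*50**2 = (-19751 - 12942) + (7/2)*2500 = -32693 + 8750 = -23943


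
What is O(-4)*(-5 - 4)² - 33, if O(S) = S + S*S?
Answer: 939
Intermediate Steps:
O(S) = S + S²
O(-4)*(-5 - 4)² - 33 = (-4*(1 - 4))*(-5 - 4)² - 33 = -4*(-3)*(-9)² - 33 = 12*81 - 33 = 972 - 33 = 939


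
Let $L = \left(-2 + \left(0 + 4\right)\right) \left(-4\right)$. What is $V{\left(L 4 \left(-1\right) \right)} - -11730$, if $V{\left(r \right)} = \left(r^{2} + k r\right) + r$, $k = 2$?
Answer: $12850$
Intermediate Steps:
$L = -8$ ($L = \left(-2 + 4\right) \left(-4\right) = 2 \left(-4\right) = -8$)
$V{\left(r \right)} = r^{2} + 3 r$ ($V{\left(r \right)} = \left(r^{2} + 2 r\right) + r = r^{2} + 3 r$)
$V{\left(L 4 \left(-1\right) \right)} - -11730 = \left(-8\right) 4 \left(-1\right) \left(3 + \left(-8\right) 4 \left(-1\right)\right) - -11730 = \left(-32\right) \left(-1\right) \left(3 - -32\right) + 11730 = 32 \left(3 + 32\right) + 11730 = 32 \cdot 35 + 11730 = 1120 + 11730 = 12850$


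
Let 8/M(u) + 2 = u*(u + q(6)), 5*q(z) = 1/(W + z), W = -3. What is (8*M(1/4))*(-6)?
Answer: 92160/461 ≈ 199.91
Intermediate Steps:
q(z) = 1/(5*(-3 + z))
M(u) = 8/(-2 + u*(1/15 + u)) (M(u) = 8/(-2 + u*(u + 1/(5*(-3 + 6)))) = 8/(-2 + u*(u + (⅕)/3)) = 8/(-2 + u*(u + (⅕)*(⅓))) = 8/(-2 + u*(u + 1/15)) = 8/(-2 + u*(1/15 + u)))
(8*M(1/4))*(-6) = (8*(120/(-30 + 1/4 + 15*(1/4)²)))*(-6) = (8*(120/(-30 + ¼ + 15*(¼)²)))*(-6) = (8*(120/(-30 + ¼ + 15*(1/16))))*(-6) = (8*(120/(-30 + ¼ + 15/16)))*(-6) = (8*(120/(-461/16)))*(-6) = (8*(120*(-16/461)))*(-6) = (8*(-1920/461))*(-6) = -15360/461*(-6) = 92160/461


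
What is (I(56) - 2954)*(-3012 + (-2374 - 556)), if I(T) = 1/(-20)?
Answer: 175529651/10 ≈ 1.7553e+7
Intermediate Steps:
I(T) = -1/20
(I(56) - 2954)*(-3012 + (-2374 - 556)) = (-1/20 - 2954)*(-3012 + (-2374 - 556)) = -59081*(-3012 - 2930)/20 = -59081/20*(-5942) = 175529651/10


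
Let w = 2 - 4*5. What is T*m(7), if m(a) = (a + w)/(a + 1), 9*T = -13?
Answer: 143/72 ≈ 1.9861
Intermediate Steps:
T = -13/9 (T = (⅑)*(-13) = -13/9 ≈ -1.4444)
w = -18 (w = 2 - 20 = -18)
m(a) = (-18 + a)/(1 + a) (m(a) = (a - 18)/(a + 1) = (-18 + a)/(1 + a))
T*m(7) = -13*(-18 + 7)/(9*(1 + 7)) = -13*(-11)/(9*8) = -13*(-11)/72 = -13/9*(-11/8) = 143/72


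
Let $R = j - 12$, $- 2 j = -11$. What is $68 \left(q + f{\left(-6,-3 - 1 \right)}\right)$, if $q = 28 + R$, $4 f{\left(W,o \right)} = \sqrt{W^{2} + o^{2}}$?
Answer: $1462 + 34 \sqrt{13} \approx 1584.6$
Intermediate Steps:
$j = \frac{11}{2}$ ($j = \left(- \frac{1}{2}\right) \left(-11\right) = \frac{11}{2} \approx 5.5$)
$R = - \frac{13}{2}$ ($R = \frac{11}{2} - 12 = - \frac{13}{2} \approx -6.5$)
$f{\left(W,o \right)} = \frac{\sqrt{W^{2} + o^{2}}}{4}$
$q = \frac{43}{2}$ ($q = 28 - \frac{13}{2} = \frac{43}{2} \approx 21.5$)
$68 \left(q + f{\left(-6,-3 - 1 \right)}\right) = 68 \left(\frac{43}{2} + \frac{\sqrt{\left(-6\right)^{2} + \left(-3 - 1\right)^{2}}}{4}\right) = 68 \left(\frac{43}{2} + \frac{\sqrt{36 + \left(-3 - 1\right)^{2}}}{4}\right) = 68 \left(\frac{43}{2} + \frac{\sqrt{36 + \left(-4\right)^{2}}}{4}\right) = 68 \left(\frac{43}{2} + \frac{\sqrt{36 + 16}}{4}\right) = 68 \left(\frac{43}{2} + \frac{\sqrt{52}}{4}\right) = 68 \left(\frac{43}{2} + \frac{2 \sqrt{13}}{4}\right) = 68 \left(\frac{43}{2} + \frac{\sqrt{13}}{2}\right) = 1462 + 34 \sqrt{13}$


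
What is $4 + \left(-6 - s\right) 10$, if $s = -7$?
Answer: $14$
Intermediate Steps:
$4 + \left(-6 - s\right) 10 = 4 + \left(-6 - -7\right) 10 = 4 + \left(-6 + 7\right) 10 = 4 + 1 \cdot 10 = 4 + 10 = 14$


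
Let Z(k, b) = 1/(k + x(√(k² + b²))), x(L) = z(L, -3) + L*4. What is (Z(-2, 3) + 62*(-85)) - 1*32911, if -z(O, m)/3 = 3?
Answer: -3321736/87 + 4*√13/87 ≈ -38181.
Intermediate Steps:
z(O, m) = -9 (z(O, m) = -3*3 = -9)
x(L) = -9 + 4*L (x(L) = -9 + L*4 = -9 + 4*L)
Z(k, b) = 1/(-9 + k + 4*√(b² + k²)) (Z(k, b) = 1/(k + (-9 + 4*√(k² + b²))) = 1/(k + (-9 + 4*√(b² + k²))) = 1/(-9 + k + 4*√(b² + k²)))
(Z(-2, 3) + 62*(-85)) - 1*32911 = (1/(-9 - 2 + 4*√(3² + (-2)²)) + 62*(-85)) - 1*32911 = (1/(-9 - 2 + 4*√(9 + 4)) - 5270) - 32911 = (1/(-9 - 2 + 4*√13) - 5270) - 32911 = (1/(-11 + 4*√13) - 5270) - 32911 = (-5270 + 1/(-11 + 4*√13)) - 32911 = -38181 + 1/(-11 + 4*√13)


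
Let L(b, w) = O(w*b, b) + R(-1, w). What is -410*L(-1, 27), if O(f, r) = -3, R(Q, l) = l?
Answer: -9840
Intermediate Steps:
L(b, w) = -3 + w
-410*L(-1, 27) = -410*(-3 + 27) = -410*24 = -9840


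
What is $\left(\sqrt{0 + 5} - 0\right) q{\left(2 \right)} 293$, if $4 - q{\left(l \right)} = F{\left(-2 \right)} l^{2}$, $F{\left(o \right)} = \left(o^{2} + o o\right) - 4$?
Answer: $- 3516 \sqrt{5} \approx -7862.0$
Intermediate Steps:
$F{\left(o \right)} = -4 + 2 o^{2}$ ($F{\left(o \right)} = \left(o^{2} + o^{2}\right) - 4 = 2 o^{2} - 4 = -4 + 2 o^{2}$)
$q{\left(l \right)} = 4 - 4 l^{2}$ ($q{\left(l \right)} = 4 - \left(-4 + 2 \left(-2\right)^{2}\right) l^{2} = 4 - \left(-4 + 2 \cdot 4\right) l^{2} = 4 - \left(-4 + 8\right) l^{2} = 4 - 4 l^{2}$)
$\left(\sqrt{0 + 5} - 0\right) q{\left(2 \right)} 293 = \left(\sqrt{0 + 5} - 0\right) \left(4 - 4 \cdot 2^{2}\right) 293 = \left(\sqrt{5} + 0\right) \left(4 - 16\right) 293 = \sqrt{5} \left(4 - 16\right) 293 = \sqrt{5} \left(-12\right) 293 = - 12 \sqrt{5} \cdot 293 = - 3516 \sqrt{5}$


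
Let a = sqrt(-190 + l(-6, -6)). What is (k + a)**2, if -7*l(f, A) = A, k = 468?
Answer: 1531844/7 + 1872*I*sqrt(2317)/7 ≈ 2.1883e+5 + 12873.0*I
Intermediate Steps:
l(f, A) = -A/7
a = 2*I*sqrt(2317)/7 (a = sqrt(-190 - 1/7*(-6)) = sqrt(-190 + 6/7) = sqrt(-1324/7) = 2*I*sqrt(2317)/7 ≈ 13.753*I)
(k + a)**2 = (468 + 2*I*sqrt(2317)/7)**2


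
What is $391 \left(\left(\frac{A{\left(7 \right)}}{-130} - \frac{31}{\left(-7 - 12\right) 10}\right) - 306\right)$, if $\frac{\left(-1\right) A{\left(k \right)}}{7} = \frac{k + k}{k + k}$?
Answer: $- \frac{147658022}{1235} \approx -1.1956 \cdot 10^{5}$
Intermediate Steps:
$A{\left(k \right)} = -7$ ($A{\left(k \right)} = - 7 \frac{k + k}{k + k} = - 7 \frac{2 k}{2 k} = - 7 \cdot 2 k \frac{1}{2 k} = \left(-7\right) 1 = -7$)
$391 \left(\left(\frac{A{\left(7 \right)}}{-130} - \frac{31}{\left(-7 - 12\right) 10}\right) - 306\right) = 391 \left(\left(- \frac{7}{-130} - \frac{31}{\left(-7 - 12\right) 10}\right) - 306\right) = 391 \left(\left(\left(-7\right) \left(- \frac{1}{130}\right) - \frac{31}{\left(-19\right) 10}\right) - 306\right) = 391 \left(\left(\frac{7}{130} - \frac{31}{-190}\right) - 306\right) = 391 \left(\left(\frac{7}{130} - - \frac{31}{190}\right) - 306\right) = 391 \left(\left(\frac{7}{130} + \frac{31}{190}\right) - 306\right) = 391 \left(\frac{268}{1235} - 306\right) = 391 \left(- \frac{377642}{1235}\right) = - \frac{147658022}{1235}$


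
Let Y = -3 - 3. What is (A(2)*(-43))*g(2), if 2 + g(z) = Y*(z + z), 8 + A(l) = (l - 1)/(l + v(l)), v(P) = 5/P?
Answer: -78260/9 ≈ -8695.6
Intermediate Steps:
Y = -6
A(l) = -8 + (-1 + l)/(l + 5/l) (A(l) = -8 + (l - 1)/(l + 5/l) = -8 + (-1 + l)/(l + 5/l))
g(z) = -2 - 12*z (g(z) = -2 - 6*(z + z) = -2 - 12*z)
(A(2)*(-43))*g(2) = (((-40 - 1*2*(1 + 7*2))/(5 + 2²))*(-43))*(-2 - 12*2) = (((-40 - 1*2*(1 + 14))/(5 + 4))*(-43))*(-2 - 24) = (((-40 - 1*2*15)/9)*(-43))*(-26) = (((-40 - 30)/9)*(-43))*(-26) = (((⅑)*(-70))*(-43))*(-26) = -70/9*(-43)*(-26) = (3010/9)*(-26) = -78260/9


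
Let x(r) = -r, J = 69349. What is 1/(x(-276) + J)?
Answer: 1/69625 ≈ 1.4363e-5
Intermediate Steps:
1/(x(-276) + J) = 1/(-1*(-276) + 69349) = 1/(276 + 69349) = 1/69625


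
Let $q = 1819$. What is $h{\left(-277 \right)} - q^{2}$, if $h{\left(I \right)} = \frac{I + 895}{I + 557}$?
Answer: $- \frac{463226231}{140} \approx -3.3088 \cdot 10^{6}$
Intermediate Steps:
$h{\left(I \right)} = \frac{895 + I}{557 + I}$
$h{\left(-277 \right)} - q^{2} = \frac{895 - 277}{557 - 277} - 1819^{2} = \frac{1}{280} \cdot 618 - 3308761 = \frac{309}{140} - 3308761 = - \frac{463226231}{140}$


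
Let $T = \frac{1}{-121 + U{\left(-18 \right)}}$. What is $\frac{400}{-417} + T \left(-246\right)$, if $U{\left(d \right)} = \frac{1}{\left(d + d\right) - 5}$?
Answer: $\frac{370177}{344859} \approx 1.0734$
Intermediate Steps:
$U{\left(d \right)} = \frac{1}{-5 + 2 d}$ ($U{\left(d \right)} = \frac{1}{2 d - 5} = \frac{1}{-5 + 2 d}$)
$T = - \frac{41}{4962}$ ($T = \frac{1}{-121 + \frac{1}{-5 + 2 \left(-18\right)}} = \frac{1}{-121 + \frac{1}{-5 - 36}} = \frac{1}{-121 + \frac{1}{-41}} = \frac{1}{-121 - \frac{1}{41}} = \frac{1}{- \frac{4962}{41}} = - \frac{41}{4962} \approx -0.0082628$)
$\frac{400}{-417} + T \left(-246\right) = \frac{400}{-417} - - \frac{1681}{827} = 400 \left(- \frac{1}{417}\right) + \frac{1681}{827} = - \frac{400}{417} + \frac{1681}{827} = \frac{370177}{344859}$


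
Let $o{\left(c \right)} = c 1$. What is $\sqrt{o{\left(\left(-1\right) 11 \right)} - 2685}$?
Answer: $2 i \sqrt{674} \approx 51.923 i$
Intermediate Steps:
$o{\left(c \right)} = c$
$\sqrt{o{\left(\left(-1\right) 11 \right)} - 2685} = \sqrt{\left(-1\right) 11 - 2685} = \sqrt{-11 - 2685} = \sqrt{-2696} = 2 i \sqrt{674}$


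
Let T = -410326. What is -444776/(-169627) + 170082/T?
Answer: 76826328781/34801184201 ≈ 2.2076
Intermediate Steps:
-444776/(-169627) + 170082/T = -444776/(-169627) + 170082/(-410326) = -444776*(-1/169627) + 170082*(-1/410326) = 444776/169627 - 85041/205163 = 76826328781/34801184201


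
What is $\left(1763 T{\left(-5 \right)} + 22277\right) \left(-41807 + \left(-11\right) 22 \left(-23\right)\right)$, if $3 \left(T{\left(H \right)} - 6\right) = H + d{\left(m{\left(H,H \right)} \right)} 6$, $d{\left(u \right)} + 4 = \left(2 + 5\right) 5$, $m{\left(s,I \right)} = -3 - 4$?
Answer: $- \frac{15136705988}{3} \approx -5.0456 \cdot 10^{9}$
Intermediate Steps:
$m{\left(s,I \right)} = -7$ ($m{\left(s,I \right)} = -3 - 4 = -7$)
$d{\left(u \right)} = 31$ ($d{\left(u \right)} = -4 + \left(2 + 5\right) 5 = -4 + 7 \cdot 5 = -4 + 35 = 31$)
$T{\left(H \right)} = 68 + \frac{H}{3}$ ($T{\left(H \right)} = 6 + \frac{H + 31 \cdot 6}{3} = 6 + \frac{H + 186}{3} = 6 + \frac{186 + H}{3} = 6 + \left(62 + \frac{H}{3}\right) = 68 + \frac{H}{3}$)
$\left(1763 T{\left(-5 \right)} + 22277\right) \left(-41807 + \left(-11\right) 22 \left(-23\right)\right) = \left(1763 \left(68 + \frac{1}{3} \left(-5\right)\right) + 22277\right) \left(-41807 + \left(-11\right) 22 \left(-23\right)\right) = \left(1763 \left(68 - \frac{5}{3}\right) + 22277\right) \left(-41807 - -5566\right) = \left(1763 \cdot \frac{199}{3} + 22277\right) \left(-41807 + 5566\right) = \left(\frac{350837}{3} + 22277\right) \left(-36241\right) = \frac{417668}{3} \left(-36241\right) = - \frac{15136705988}{3}$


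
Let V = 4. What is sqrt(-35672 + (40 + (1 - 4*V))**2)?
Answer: I*sqrt(35047) ≈ 187.21*I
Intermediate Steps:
sqrt(-35672 + (40 + (1 - 4*V))**2) = sqrt(-35672 + (40 + (1 - 4*4))**2) = sqrt(-35672 + (40 + (1 - 16))**2) = sqrt(-35672 + (40 - 15)**2) = sqrt(-35672 + 25**2) = sqrt(-35672 + 625) = sqrt(-35047) = I*sqrt(35047)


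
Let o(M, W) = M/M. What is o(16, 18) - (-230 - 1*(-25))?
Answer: 206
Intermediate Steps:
o(M, W) = 1
o(16, 18) - (-230 - 1*(-25)) = 1 - (-230 - 1*(-25)) = 1 - (-230 + 25) = 1 - 1*(-205) = 1 + 205 = 206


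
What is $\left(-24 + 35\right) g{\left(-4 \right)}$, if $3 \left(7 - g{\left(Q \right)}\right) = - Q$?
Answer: $\frac{187}{3} \approx 62.333$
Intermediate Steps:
$g{\left(Q \right)} = 7 + \frac{Q}{3}$ ($g{\left(Q \right)} = 7 - \frac{\left(-1\right) Q}{3} = 7 + \frac{Q}{3}$)
$\left(-24 + 35\right) g{\left(-4 \right)} = \left(-24 + 35\right) \left(7 + \frac{1}{3} \left(-4\right)\right) = 11 \left(7 - \frac{4}{3}\right) = 11 \cdot \frac{17}{3} = \frac{187}{3}$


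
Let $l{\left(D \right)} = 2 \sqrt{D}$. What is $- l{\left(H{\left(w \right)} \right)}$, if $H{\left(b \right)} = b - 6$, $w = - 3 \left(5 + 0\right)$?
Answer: $- 2 i \sqrt{21} \approx - 9.1651 i$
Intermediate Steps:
$w = -15$ ($w = \left(-3\right) 5 = -15$)
$H{\left(b \right)} = -6 + b$
$- l{\left(H{\left(w \right)} \right)} = - 2 \sqrt{-6 - 15} = - 2 \sqrt{-21} = - 2 i \sqrt{21}$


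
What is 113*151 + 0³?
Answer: 17063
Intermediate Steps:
113*151 + 0³ = 17063 + 0 = 17063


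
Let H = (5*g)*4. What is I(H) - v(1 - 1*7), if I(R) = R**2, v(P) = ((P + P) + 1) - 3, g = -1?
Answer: 414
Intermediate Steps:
v(P) = -2 + 2*P (v(P) = (2*P + 1) - 3 = (1 + 2*P) - 3 = -2 + 2*P)
H = -20 (H = (5*(-1))*4 = -5*4 = -20)
I(H) - v(1 - 1*7) = (-20)**2 - (-2 + 2*(1 - 1*7)) = 400 - (-2 + 2*(1 - 7)) = 400 - (-2 + 2*(-6)) = 400 - (-2 - 12) = 400 - 1*(-14) = 400 + 14 = 414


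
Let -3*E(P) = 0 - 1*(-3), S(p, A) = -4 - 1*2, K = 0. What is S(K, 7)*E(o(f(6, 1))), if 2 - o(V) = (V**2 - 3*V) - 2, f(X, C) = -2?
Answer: 6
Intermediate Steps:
o(V) = 4 - V**2 + 3*V (o(V) = 2 - ((V**2 - 3*V) - 2) = 2 - (-2 + V**2 - 3*V) = 2 + (2 - V**2 + 3*V) = 4 - V**2 + 3*V)
S(p, A) = -6 (S(p, A) = -4 - 2 = -6)
E(P) = -1 (E(P) = -(0 - 1*(-3))/3 = -(0 + 3)/3 = -1/3*3 = -1)
S(K, 7)*E(o(f(6, 1))) = -6*(-1) = 6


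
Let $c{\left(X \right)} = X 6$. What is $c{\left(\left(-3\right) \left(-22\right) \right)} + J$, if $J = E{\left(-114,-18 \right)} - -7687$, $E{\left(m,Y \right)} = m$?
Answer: $7969$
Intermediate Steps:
$c{\left(X \right)} = 6 X$
$J = 7573$ ($J = -114 - -7687 = -114 + 7687 = 7573$)
$c{\left(\left(-3\right) \left(-22\right) \right)} + J = 6 \left(\left(-3\right) \left(-22\right)\right) + 7573 = 6 \cdot 66 + 7573 = 396 + 7573 = 7969$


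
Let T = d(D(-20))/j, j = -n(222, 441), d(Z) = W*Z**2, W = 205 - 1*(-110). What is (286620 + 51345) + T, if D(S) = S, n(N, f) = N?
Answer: 12483705/37 ≈ 3.3740e+5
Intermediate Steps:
W = 315 (W = 205 + 110 = 315)
d(Z) = 315*Z**2
j = -222 (j = -1*222 = -222)
T = -21000/37 (T = (315*(-20)**2)/(-222) = (315*400)*(-1/222) = 126000*(-1/222) = -21000/37 ≈ -567.57)
(286620 + 51345) + T = (286620 + 51345) - 21000/37 = 337965 - 21000/37 = 12483705/37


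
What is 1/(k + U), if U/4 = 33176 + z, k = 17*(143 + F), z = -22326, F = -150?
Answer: 1/43281 ≈ 2.3105e-5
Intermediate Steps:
k = -119 (k = 17*(143 - 150) = 17*(-7) = -119)
U = 43400 (U = 4*(33176 - 22326) = 4*10850 = 43400)
1/(k + U) = 1/(-119 + 43400) = 1/43281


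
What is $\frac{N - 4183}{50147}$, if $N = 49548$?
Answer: $\frac{45365}{50147} \approx 0.90464$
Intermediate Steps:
$\frac{N - 4183}{50147} = \frac{49548 - 4183}{50147} = \left(49548 - 4183\right) \frac{1}{50147} = 45365 \cdot \frac{1}{50147} = \frac{45365}{50147}$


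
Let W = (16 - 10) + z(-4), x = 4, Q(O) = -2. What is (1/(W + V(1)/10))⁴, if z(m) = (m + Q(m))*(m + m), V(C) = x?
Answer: 625/5473632256 ≈ 1.1418e-7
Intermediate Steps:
V(C) = 4
z(m) = 2*m*(-2 + m) (z(m) = (m - 2)*(m + m) = (-2 + m)*(2*m) = 2*m*(-2 + m))
W = 54 (W = (16 - 10) + 2*(-4)*(-2 - 4) = 6 + 2*(-4)*(-6) = 6 + 48 = 54)
(1/(W + V(1)/10))⁴ = (1/(54 + 4/10))⁴ = (1/(54 + 4*(⅒)))⁴ = (1/(54 + ⅖))⁴ = (1/(272/5))⁴ = (5/272)⁴ = 625/5473632256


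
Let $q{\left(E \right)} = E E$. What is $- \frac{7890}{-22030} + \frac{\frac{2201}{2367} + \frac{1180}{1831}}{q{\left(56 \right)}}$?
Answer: $\frac{10738607896481}{29941748174016} \approx 0.35865$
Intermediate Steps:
$q{\left(E \right)} = E^{2}$
$- \frac{7890}{-22030} + \frac{\frac{2201}{2367} + \frac{1180}{1831}}{q{\left(56 \right)}} = - \frac{7890}{-22030} + \frac{\frac{2201}{2367} + \frac{1180}{1831}}{56^{2}} = \left(-7890\right) \left(- \frac{1}{22030}\right) + \frac{2201 \cdot \frac{1}{2367} + 1180 \cdot \frac{1}{1831}}{3136} = \frac{789}{2203} + \left(\frac{2201}{2367} + \frac{1180}{1831}\right) \frac{1}{3136} = \frac{789}{2203} + \frac{6823091}{4333977} \cdot \frac{1}{3136} = \frac{789}{2203} + \frac{6823091}{13591351872} = \frac{10738607896481}{29941748174016}$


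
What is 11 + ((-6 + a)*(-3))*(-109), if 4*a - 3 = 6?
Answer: -4861/4 ≈ -1215.3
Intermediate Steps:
a = 9/4 (a = ¾ + (¼)*6 = ¾ + 3/2 = 9/4 ≈ 2.2500)
11 + ((-6 + a)*(-3))*(-109) = 11 + ((-6 + 9/4)*(-3))*(-109) = 11 - 15/4*(-3)*(-109) = 11 + (45/4)*(-109) = 11 - 4905/4 = -4861/4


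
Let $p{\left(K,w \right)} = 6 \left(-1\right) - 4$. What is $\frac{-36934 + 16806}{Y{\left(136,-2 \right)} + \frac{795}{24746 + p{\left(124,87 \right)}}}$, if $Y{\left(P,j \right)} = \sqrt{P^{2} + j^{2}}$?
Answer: $\frac{79163907072}{2263917748795} - \frac{24631426482176 \sqrt{185}}{2263917748795} \approx -147.95$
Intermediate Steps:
$p{\left(K,w \right)} = -10$ ($p{\left(K,w \right)} = -6 - 4 = -10$)
$\frac{-36934 + 16806}{Y{\left(136,-2 \right)} + \frac{795}{24746 + p{\left(124,87 \right)}}} = \frac{-36934 + 16806}{\sqrt{136^{2} + \left(-2\right)^{2}} + \frac{795}{24746 - 10}} = - \frac{20128}{\sqrt{18496 + 4} + \frac{795}{24736}} = - \frac{20128}{\sqrt{18500} + 795 \cdot \frac{1}{24736}} = - \frac{20128}{10 \sqrt{185} + \frac{795}{24736}} = - \frac{20128}{\frac{795}{24736} + 10 \sqrt{185}}$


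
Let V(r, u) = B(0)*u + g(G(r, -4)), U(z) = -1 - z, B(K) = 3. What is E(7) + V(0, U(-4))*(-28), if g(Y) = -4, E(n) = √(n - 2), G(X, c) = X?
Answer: -140 + √5 ≈ -137.76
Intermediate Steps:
E(n) = √(-2 + n)
V(r, u) = -4 + 3*u (V(r, u) = 3*u - 4 = -4 + 3*u)
E(7) + V(0, U(-4))*(-28) = √(-2 + 7) + (-4 + 3*(-1 - 1*(-4)))*(-28) = √5 + (-4 + 3*(-1 + 4))*(-28) = √5 + (-4 + 3*3)*(-28) = √5 + (-4 + 9)*(-28) = √5 + 5*(-28) = √5 - 140 = -140 + √5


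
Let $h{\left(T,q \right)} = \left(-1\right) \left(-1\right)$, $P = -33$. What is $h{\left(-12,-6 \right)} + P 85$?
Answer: $-2804$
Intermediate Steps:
$h{\left(T,q \right)} = 1$
$h{\left(-12,-6 \right)} + P 85 = 1 - 2805 = -2804$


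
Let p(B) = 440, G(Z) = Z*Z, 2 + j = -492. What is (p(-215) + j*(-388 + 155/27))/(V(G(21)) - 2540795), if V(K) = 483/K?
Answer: -17886589/240105024 ≈ -0.074495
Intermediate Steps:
j = -494 (j = -2 - 492 = -494)
G(Z) = Z**2
(p(-215) + j*(-388 + 155/27))/(V(G(21)) - 2540795) = (440 - 494*(-388 + 155/27))/(483/(21**2) - 2540795) = (440 - 494*(-388 + 155*(1/27)))/(483/441 - 2540795) = (440 - 494*(-388 + 155/27))/(483*(1/441) - 2540795) = (440 - 494*(-10321/27))/(23/21 - 2540795) = (440 + 5098574/27)/(-53356672/21) = (5110454/27)*(-21/53356672) = -17886589/240105024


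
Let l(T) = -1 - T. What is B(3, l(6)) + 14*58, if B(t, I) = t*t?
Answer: 821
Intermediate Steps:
B(t, I) = t**2
B(3, l(6)) + 14*58 = 3**2 + 14*58 = 9 + 812 = 821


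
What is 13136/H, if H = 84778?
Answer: 6568/42389 ≈ 0.15495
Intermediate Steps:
13136/H = 13136/84778 = 13136*(1/84778) = 6568/42389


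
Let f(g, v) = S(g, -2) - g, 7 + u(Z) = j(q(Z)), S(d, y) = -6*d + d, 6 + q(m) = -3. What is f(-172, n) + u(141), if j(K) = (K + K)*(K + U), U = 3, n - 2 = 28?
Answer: 1133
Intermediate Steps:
n = 30 (n = 2 + 28 = 30)
q(m) = -9 (q(m) = -6 - 3 = -9)
S(d, y) = -5*d
j(K) = 2*K*(3 + K) (j(K) = (K + K)*(K + 3) = (2*K)*(3 + K) = 2*K*(3 + K))
u(Z) = 101 (u(Z) = -7 + 2*(-9)*(3 - 9) = -7 + 2*(-9)*(-6) = -7 + 108 = 101)
f(g, v) = -6*g (f(g, v) = -5*g - g = -6*g)
f(-172, n) + u(141) = -6*(-172) + 101 = 1032 + 101 = 1133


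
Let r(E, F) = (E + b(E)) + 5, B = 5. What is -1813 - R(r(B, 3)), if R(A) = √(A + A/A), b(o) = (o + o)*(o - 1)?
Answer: -1813 - √51 ≈ -1820.1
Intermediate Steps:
b(o) = 2*o*(-1 + o) (b(o) = (2*o)*(-1 + o) = 2*o*(-1 + o))
r(E, F) = 5 + E + 2*E*(-1 + E) (r(E, F) = (E + 2*E*(-1 + E)) + 5 = 5 + E + 2*E*(-1 + E))
R(A) = √(1 + A) (R(A) = √(A + 1) = √(1 + A))
-1813 - R(r(B, 3)) = -1813 - √(1 + (5 - 1*5 + 2*5²)) = -1813 - √(1 + (5 - 5 + 2*25)) = -1813 - √(1 + (5 - 5 + 50)) = -1813 - √(1 + 50) = -1813 - √51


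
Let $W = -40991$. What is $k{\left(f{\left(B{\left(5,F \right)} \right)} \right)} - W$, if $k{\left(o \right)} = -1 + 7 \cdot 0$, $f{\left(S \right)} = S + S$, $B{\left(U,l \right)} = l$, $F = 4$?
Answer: $40990$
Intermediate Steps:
$f{\left(S \right)} = 2 S$
$k{\left(o \right)} = -1$ ($k{\left(o \right)} = -1 + 0 = -1$)
$k{\left(f{\left(B{\left(5,F \right)} \right)} \right)} - W = -1 - -40991 = -1 + 40991 = 40990$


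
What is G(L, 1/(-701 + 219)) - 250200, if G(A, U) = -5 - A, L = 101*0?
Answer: -250205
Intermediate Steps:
L = 0
G(L, 1/(-701 + 219)) - 250200 = (-5 - 1*0) - 250200 = (-5 + 0) - 250200 = -5 - 250200 = -250205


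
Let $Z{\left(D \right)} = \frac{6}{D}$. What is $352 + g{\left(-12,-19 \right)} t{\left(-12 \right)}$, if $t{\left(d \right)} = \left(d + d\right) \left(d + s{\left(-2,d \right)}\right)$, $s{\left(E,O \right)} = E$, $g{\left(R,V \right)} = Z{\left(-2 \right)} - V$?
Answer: $5728$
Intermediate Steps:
$g{\left(R,V \right)} = -3 - V$ ($g{\left(R,V \right)} = \frac{6}{-2} - V = 6 \left(- \frac{1}{2}\right) - V = -3 - V$)
$t{\left(d \right)} = 2 d \left(-2 + d\right)$ ($t{\left(d \right)} = \left(d + d\right) \left(d - 2\right) = 2 d \left(-2 + d\right)$)
$352 + g{\left(-12,-19 \right)} t{\left(-12 \right)} = 352 + \left(-3 - -19\right) 2 \left(-12\right) \left(-2 - 12\right) = 352 + \left(-3 + 19\right) 2 \left(-12\right) \left(-14\right) = 352 + 16 \cdot 336 = 352 + 5376 = 5728$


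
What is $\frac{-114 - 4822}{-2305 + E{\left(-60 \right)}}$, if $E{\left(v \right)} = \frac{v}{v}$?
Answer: $\frac{617}{288} \approx 2.1424$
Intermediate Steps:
$E{\left(v \right)} = 1$
$\frac{-114 - 4822}{-2305 + E{\left(-60 \right)}} = \frac{-114 - 4822}{-2305 + 1} = - \frac{4936}{-2304} = \left(-4936\right) \left(- \frac{1}{2304}\right) = \frac{617}{288}$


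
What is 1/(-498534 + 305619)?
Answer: -1/192915 ≈ -5.1836e-6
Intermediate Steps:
1/(-498534 + 305619) = 1/(-192915) = -1/192915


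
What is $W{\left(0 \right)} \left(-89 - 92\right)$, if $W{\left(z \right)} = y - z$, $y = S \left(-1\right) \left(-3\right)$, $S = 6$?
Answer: $-3258$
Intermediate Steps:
$y = 18$ ($y = 6 \left(-1\right) \left(-3\right) = \left(-6\right) \left(-3\right) = 18$)
$W{\left(z \right)} = 18 - z$
$W{\left(0 \right)} \left(-89 - 92\right) = \left(18 - 0\right) \left(-89 - 92\right) = \left(18 + 0\right) \left(-181\right) = 18 \left(-181\right) = -3258$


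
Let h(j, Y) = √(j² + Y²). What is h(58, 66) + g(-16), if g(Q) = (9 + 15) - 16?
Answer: 8 + 2*√1930 ≈ 95.864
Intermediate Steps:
g(Q) = 8 (g(Q) = 24 - 16 = 8)
h(j, Y) = √(Y² + j²)
h(58, 66) + g(-16) = √(66² + 58²) + 8 = √(4356 + 3364) + 8 = √7720 + 8 = 2*√1930 + 8 = 8 + 2*√1930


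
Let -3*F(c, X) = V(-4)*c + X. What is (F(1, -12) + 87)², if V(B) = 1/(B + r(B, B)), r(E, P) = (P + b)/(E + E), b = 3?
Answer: 71757841/8649 ≈ 8296.7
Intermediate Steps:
r(E, P) = (3 + P)/(2*E) (r(E, P) = (P + 3)/(E + E) = (3 + P)/((2*E)) = (3 + P)*(1/(2*E)) = (3 + P)/(2*E))
V(B) = 1/(B + (3 + B)/(2*B))
F(c, X) = -X/3 + 8*c/93 (F(c, X) = -((2*(-4)/(3 - 4 + 2*(-4)²))*c + X)/3 = -((2*(-4)/(3 - 4 + 2*16))*c + X)/3 = -((2*(-4)/(3 - 4 + 32))*c + X)/3 = -((2*(-4)/31)*c + X)/3 = -((2*(-4)*(1/31))*c + X)/3 = -(-8*c/31 + X)/3 = -(X - 8*c/31)/3 = -X/3 + 8*c/93)
(F(1, -12) + 87)² = ((-⅓*(-12) + (8/93)*1) + 87)² = ((4 + 8/93) + 87)² = (380/93 + 87)² = (8471/93)² = 71757841/8649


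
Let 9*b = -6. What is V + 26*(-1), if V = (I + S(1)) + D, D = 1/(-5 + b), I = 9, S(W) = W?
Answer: -275/17 ≈ -16.176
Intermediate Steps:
b = -⅔ (b = (⅑)*(-6) = -⅔ ≈ -0.66667)
D = -3/17 (D = 1/(-5 - ⅔) = 1/(-17/3) = -3/17 ≈ -0.17647)
V = 167/17 (V = (9 + 1) - 3/17 = 10 - 3/17 = 167/17 ≈ 9.8235)
V + 26*(-1) = 167/17 + 26*(-1) = 167/17 - 26 = -275/17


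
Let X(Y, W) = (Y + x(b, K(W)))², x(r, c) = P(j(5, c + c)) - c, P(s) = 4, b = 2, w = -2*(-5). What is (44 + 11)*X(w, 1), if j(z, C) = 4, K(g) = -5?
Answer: 19855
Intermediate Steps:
w = 10
x(r, c) = 4 - c
X(Y, W) = (9 + Y)² (X(Y, W) = (Y + (4 - 1*(-5)))² = (Y + (4 + 5))² = (Y + 9)² = (9 + Y)²)
(44 + 11)*X(w, 1) = (44 + 11)*(9 + 10)² = 55*19² = 55*361 = 19855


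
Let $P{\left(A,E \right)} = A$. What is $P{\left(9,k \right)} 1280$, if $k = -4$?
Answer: $11520$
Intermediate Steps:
$P{\left(9,k \right)} 1280 = 9 \cdot 1280 = 11520$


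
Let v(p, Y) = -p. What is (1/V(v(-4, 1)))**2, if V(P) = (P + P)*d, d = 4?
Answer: 1/1024 ≈ 0.00097656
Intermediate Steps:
V(P) = 8*P (V(P) = (P + P)*4 = (2*P)*4 = 8*P)
(1/V(v(-4, 1)))**2 = (1/(8*(-1*(-4))))**2 = (1/(8*4))**2 = (1/32)**2 = 1/1024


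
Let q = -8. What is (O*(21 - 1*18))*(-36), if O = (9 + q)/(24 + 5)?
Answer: -108/29 ≈ -3.7241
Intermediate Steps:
O = 1/29 (O = (9 - 8)/(24 + 5) = 1/29 ≈ 0.034483)
(O*(21 - 1*18))*(-36) = ((21 - 1*18)/29)*(-36) = ((21 - 18)/29)*(-36) = ((1/29)*3)*(-36) = (3/29)*(-36) = -108/29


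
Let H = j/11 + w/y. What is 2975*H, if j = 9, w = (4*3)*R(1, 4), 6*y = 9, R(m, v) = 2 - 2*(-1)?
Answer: 1073975/11 ≈ 97634.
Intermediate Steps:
R(m, v) = 4 (R(m, v) = 2 + 2 = 4)
y = 3/2 (y = (1/6)*9 = 3/2 ≈ 1.5000)
w = 48 (w = (4*3)*4 = 12*4 = 48)
H = 361/11 (H = 9/11 + 48/(3/2) = 9*(1/11) + 48*(2/3) = 9/11 + 32 = 361/11 ≈ 32.818)
2975*H = 2975*(361/11) = 1073975/11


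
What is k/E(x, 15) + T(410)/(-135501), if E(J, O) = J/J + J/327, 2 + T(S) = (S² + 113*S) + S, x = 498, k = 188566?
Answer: 2784987010244/37262775 ≈ 74739.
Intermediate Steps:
T(S) = -2 + S² + 114*S (T(S) = -2 + ((S² + 113*S) + S) = -2 + (S² + 114*S) = -2 + S² + 114*S)
E(J, O) = 1 + J/327 (E(J, O) = 1 + J*(1/327) = 1 + J/327)
k/E(x, 15) + T(410)/(-135501) = 188566/(1 + (1/327)*498) + (-2 + 410² + 114*410)/(-135501) = 188566/(1 + 166/109) + (-2 + 168100 + 46740)*(-1/135501) = 188566/(275/109) + 214838*(-1/135501) = 188566*(109/275) - 214838/135501 = 20553694/275 - 214838/135501 = 2784987010244/37262775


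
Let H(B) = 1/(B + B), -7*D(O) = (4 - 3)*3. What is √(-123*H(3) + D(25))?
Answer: I*√4102/14 ≈ 4.5748*I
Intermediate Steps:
D(O) = -3/7 (D(O) = -(4 - 3)*3/7 = -3/7)
H(B) = 1/(2*B)
√(-123*H(3) + D(25)) = √(-123/(2*3) - 3/7) = √(-123*⅙ - 3/7) = √(-41/2 - 3/7) = √(-293/14) = I*√4102/14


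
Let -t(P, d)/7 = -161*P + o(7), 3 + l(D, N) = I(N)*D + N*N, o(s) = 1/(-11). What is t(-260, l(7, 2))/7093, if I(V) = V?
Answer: -3223213/78023 ≈ -41.311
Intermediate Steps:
o(s) = -1/11
l(D, N) = -3 + N² + D*N (l(D, N) = -3 + (N*D + N*N) = -3 + (D*N + N²) = -3 + (N² + D*N) = -3 + N² + D*N)
t(P, d) = 7/11 + 1127*P (t(P, d) = -7*(-161*P - 1/11) = -7*(-1/11 - 161*P) = 7/11 + 1127*P)
t(-260, l(7, 2))/7093 = (7/11 + 1127*(-260))/7093 = (7/11 - 293020)*(1/7093) = -3223213/11*1/7093 = -3223213/78023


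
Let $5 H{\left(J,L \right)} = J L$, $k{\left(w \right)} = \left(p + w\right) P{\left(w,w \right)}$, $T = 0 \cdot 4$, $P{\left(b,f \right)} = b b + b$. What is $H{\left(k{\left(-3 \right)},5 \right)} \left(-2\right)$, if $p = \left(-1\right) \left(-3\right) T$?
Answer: $36$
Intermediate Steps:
$P{\left(b,f \right)} = b + b^{2}$ ($P{\left(b,f \right)} = b^{2} + b = b + b^{2}$)
$T = 0$
$p = 0$ ($p = \left(-1\right) \left(-3\right) 0 = 3 \cdot 0 = 0$)
$k{\left(w \right)} = w^{2} \left(1 + w\right)$ ($k{\left(w \right)} = \left(0 + w\right) w \left(1 + w\right) = w w \left(1 + w\right) = w^{2} \left(1 + w\right)$)
$H{\left(J,L \right)} = \frac{J L}{5}$
$H{\left(k{\left(-3 \right)},5 \right)} \left(-2\right) = \frac{1}{5} \left(-3\right)^{2} \left(1 - 3\right) 5 \left(-2\right) = \frac{1}{5} \cdot 9 \left(-2\right) 5 \left(-2\right) = \frac{1}{5} \left(-18\right) 5 \left(-2\right) = \left(-18\right) \left(-2\right) = 36$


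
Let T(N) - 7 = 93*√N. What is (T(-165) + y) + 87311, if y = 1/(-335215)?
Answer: 29270303369/335215 + 93*I*√165 ≈ 87318.0 + 1194.6*I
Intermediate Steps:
T(N) = 7 + 93*√N
y = -1/335215 ≈ -2.9832e-6
(T(-165) + y) + 87311 = ((7 + 93*√(-165)) - 1/335215) + 87311 = ((7 + 93*(I*√165)) - 1/335215) + 87311 = ((7 + 93*I*√165) - 1/335215) + 87311 = (2346504/335215 + 93*I*√165) + 87311 = 29270303369/335215 + 93*I*√165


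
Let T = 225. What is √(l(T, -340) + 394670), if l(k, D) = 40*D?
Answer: √381070 ≈ 617.31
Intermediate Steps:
√(l(T, -340) + 394670) = √(40*(-340) + 394670) = √(-13600 + 394670) = √381070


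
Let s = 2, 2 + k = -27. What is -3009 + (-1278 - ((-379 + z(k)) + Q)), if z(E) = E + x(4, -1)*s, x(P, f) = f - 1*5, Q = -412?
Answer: -3455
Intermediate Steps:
k = -29 (k = -2 - 27 = -29)
x(P, f) = -5 + f (x(P, f) = f - 5 = -5 + f)
z(E) = -12 + E (z(E) = E + (-5 - 1)*2 = E - 6*2 = E - 12 = -12 + E)
-3009 + (-1278 - ((-379 + z(k)) + Q)) = -3009 + (-1278 - ((-379 + (-12 - 29)) - 412)) = -3009 + (-1278 - ((-379 - 41) - 412)) = -3009 + (-1278 - (-420 - 412)) = -3009 + (-1278 - 1*(-832)) = -3009 + (-1278 + 832) = -3009 - 446 = -3455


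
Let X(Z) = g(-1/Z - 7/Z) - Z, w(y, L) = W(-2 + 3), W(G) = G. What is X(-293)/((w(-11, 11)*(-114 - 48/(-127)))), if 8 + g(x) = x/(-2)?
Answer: -10604627/4227990 ≈ -2.5082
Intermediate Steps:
w(y, L) = 1 (w(y, L) = -2 + 3 = 1)
g(x) = -8 - x/2 (g(x) = -8 + x/(-2) = -8 + x*(-½) = -8 - x/2)
X(Z) = -8 - Z + 4/Z (X(Z) = (-8 - (-1/Z - 7/Z)/2) - Z = (-8 - (-4)/Z) - Z = (-8 + 4/Z) - Z = -8 - Z + 4/Z)
X(-293)/((w(-11, 11)*(-114 - 48/(-127)))) = (-8 - 1*(-293) + 4/(-293))/((1*(-114 - 48/(-127)))) = (-8 + 293 + 4*(-1/293))/((1*(-114 - 48*(-1/127)))) = (-8 + 293 - 4/293)/((1*(-114 + 48/127))) = 83501/(293*((1*(-14430/127)))) = 83501/(293*(-14430/127)) = (83501/293)*(-127/14430) = -10604627/4227990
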